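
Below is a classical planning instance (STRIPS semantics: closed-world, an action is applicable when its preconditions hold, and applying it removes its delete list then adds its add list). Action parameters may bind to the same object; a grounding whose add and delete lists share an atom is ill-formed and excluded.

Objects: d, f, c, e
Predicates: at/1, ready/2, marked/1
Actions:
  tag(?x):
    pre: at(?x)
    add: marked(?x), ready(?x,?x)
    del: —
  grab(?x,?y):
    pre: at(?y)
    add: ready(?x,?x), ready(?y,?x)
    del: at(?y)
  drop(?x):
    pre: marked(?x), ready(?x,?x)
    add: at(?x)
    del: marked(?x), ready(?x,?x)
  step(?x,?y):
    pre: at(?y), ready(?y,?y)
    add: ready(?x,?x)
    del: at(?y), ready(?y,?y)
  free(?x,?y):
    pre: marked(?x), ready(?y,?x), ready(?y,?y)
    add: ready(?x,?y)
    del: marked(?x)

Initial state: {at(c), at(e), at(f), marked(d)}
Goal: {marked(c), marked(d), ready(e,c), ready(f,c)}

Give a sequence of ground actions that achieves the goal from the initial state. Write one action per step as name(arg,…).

1. tag(c)  →  {at(c), at(e), at(f), marked(c), marked(d), ready(c,c)}
2. grab(c,f)  →  {at(c), at(e), marked(c), marked(d), ready(c,c), ready(f,c)}
3. grab(c,e)  →  {at(c), marked(c), marked(d), ready(c,c), ready(e,c), ready(f,c)}

tag(c); grab(c,f); grab(c,e)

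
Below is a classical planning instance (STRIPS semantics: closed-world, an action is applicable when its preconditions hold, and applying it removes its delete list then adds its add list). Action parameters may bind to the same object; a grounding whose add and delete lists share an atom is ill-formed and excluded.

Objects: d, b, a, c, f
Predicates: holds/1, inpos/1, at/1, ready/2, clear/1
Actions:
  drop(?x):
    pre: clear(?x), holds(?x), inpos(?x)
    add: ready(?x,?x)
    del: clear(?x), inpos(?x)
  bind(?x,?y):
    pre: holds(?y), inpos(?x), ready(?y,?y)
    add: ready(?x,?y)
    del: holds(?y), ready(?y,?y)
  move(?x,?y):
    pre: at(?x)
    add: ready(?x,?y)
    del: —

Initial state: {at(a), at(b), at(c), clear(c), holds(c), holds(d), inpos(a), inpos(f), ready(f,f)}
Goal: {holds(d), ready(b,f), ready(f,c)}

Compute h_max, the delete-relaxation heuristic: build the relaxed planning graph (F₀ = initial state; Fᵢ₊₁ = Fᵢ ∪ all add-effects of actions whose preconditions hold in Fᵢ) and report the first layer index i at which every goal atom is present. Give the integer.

F0 = init (9 atoms)
F1 = F0 ∪ {ready(a,a), ready(a,b), ready(a,c), ready(a,d), ready(a,f), ready(b,a), ready(b,b), ready(b,c), ready(b,d), ready(b,f), ready(c,a), ready(c,b), ready(c,c), ready(c,d), ready(c,f)}  (24 atoms)
F2 = F1 ∪ {ready(f,c)}  (25 atoms)
goal ⊆ F2  ⇒  h_max = 2

2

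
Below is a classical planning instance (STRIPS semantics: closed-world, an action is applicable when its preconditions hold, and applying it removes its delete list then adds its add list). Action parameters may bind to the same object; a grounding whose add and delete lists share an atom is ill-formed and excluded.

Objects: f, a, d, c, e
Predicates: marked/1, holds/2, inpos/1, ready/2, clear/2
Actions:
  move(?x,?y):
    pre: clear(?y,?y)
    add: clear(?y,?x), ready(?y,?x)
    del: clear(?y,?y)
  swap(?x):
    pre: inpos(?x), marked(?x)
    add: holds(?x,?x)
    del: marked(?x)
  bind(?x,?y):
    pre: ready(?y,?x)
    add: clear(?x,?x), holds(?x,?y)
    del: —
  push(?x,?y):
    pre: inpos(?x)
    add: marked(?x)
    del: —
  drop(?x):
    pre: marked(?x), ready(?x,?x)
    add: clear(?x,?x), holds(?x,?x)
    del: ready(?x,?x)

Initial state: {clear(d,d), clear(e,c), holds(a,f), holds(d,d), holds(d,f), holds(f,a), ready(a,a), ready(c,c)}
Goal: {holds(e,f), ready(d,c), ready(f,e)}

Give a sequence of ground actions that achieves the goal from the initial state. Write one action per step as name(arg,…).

move(c,d); bind(a,a); move(f,a); bind(f,a); move(e,f); bind(e,f)

1. move(c,d)  →  {clear(d,c), clear(e,c), holds(a,f), holds(d,d), holds(d,f), holds(f,a), ready(a,a), ready(c,c), ready(d,c)}
2. bind(a,a)  →  {clear(a,a), clear(d,c), clear(e,c), holds(a,a), holds(a,f), holds(d,d), holds(d,f), holds(f,a), ready(a,a), ready(c,c), ready(d,c)}
3. move(f,a)  →  {clear(a,f), clear(d,c), clear(e,c), holds(a,a), holds(a,f), holds(d,d), holds(d,f), holds(f,a), ready(a,a), ready(a,f), ready(c,c), ready(d,c)}
4. bind(f,a)  →  {clear(a,f), clear(d,c), clear(e,c), clear(f,f), holds(a,a), holds(a,f), holds(d,d), holds(d,f), holds(f,a), ready(a,a), ready(a,f), ready(c,c), ready(d,c)}
5. move(e,f)  →  {clear(a,f), clear(d,c), clear(e,c), clear(f,e), holds(a,a), holds(a,f), holds(d,d), holds(d,f), holds(f,a), ready(a,a), ready(a,f), ready(c,c), ready(d,c), ready(f,e)}
6. bind(e,f)  →  {clear(a,f), clear(d,c), clear(e,c), clear(e,e), clear(f,e), holds(a,a), holds(a,f), holds(d,d), holds(d,f), holds(e,f), holds(f,a), ready(a,a), ready(a,f), ready(c,c), ready(d,c), ready(f,e)}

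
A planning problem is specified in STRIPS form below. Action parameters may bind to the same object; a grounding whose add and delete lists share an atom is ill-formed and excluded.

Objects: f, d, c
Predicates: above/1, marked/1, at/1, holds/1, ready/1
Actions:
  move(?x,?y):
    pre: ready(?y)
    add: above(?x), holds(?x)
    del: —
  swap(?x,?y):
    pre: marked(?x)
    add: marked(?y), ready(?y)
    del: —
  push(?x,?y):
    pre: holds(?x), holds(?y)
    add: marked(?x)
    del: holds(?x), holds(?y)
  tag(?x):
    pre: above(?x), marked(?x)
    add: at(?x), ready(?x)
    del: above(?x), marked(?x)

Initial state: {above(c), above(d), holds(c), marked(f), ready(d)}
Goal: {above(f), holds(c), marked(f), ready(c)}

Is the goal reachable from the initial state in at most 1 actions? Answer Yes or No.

1. move(f,d)  →  {above(c), above(d), above(f), holds(c), holds(f), marked(f), ready(d)}
2. swap(f,c)  →  {above(c), above(d), above(f), holds(c), holds(f), marked(c), marked(f), ready(c), ready(d)}
optimal plan length = 2; 2 > 1

No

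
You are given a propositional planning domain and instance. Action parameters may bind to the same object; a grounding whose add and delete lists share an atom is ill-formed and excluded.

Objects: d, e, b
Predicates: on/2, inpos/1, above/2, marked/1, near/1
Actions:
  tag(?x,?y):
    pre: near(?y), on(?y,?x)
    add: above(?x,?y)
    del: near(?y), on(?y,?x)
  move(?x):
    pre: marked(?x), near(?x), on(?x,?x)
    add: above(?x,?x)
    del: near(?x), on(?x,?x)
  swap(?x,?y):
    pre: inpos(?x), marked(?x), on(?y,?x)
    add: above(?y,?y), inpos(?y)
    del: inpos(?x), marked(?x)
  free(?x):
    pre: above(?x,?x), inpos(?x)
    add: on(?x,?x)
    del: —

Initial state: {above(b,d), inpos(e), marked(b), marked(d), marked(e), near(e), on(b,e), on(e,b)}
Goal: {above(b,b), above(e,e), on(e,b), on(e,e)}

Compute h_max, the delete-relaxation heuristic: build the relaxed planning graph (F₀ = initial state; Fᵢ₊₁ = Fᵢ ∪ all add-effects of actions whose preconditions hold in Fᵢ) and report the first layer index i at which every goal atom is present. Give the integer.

3

F0 = init (8 atoms)
F1 = F0 ∪ {above(b,b), above(b,e), inpos(b)}  (11 atoms)
F2 = F1 ∪ {above(e,e), on(b,b)}  (13 atoms)
F3 = F2 ∪ {on(e,e)}  (14 atoms)
goal ⊆ F3  ⇒  h_max = 3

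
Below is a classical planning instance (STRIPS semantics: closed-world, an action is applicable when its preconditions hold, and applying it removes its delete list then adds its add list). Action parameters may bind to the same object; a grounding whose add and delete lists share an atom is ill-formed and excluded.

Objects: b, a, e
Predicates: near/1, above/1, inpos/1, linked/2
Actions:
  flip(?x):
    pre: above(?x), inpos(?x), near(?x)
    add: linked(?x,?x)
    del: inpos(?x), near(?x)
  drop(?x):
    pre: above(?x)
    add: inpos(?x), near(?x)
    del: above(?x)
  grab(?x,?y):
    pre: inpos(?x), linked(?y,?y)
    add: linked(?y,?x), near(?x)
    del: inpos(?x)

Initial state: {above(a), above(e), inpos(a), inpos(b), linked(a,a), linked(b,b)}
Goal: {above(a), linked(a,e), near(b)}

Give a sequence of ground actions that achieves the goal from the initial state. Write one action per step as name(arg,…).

1. drop(e)  →  {above(a), inpos(a), inpos(b), inpos(e), linked(a,a), linked(b,b), near(e)}
2. grab(b,b)  →  {above(a), inpos(a), inpos(e), linked(a,a), linked(b,b), near(b), near(e)}
3. grab(e,a)  →  {above(a), inpos(a), linked(a,a), linked(a,e), linked(b,b), near(b), near(e)}

drop(e); grab(b,b); grab(e,a)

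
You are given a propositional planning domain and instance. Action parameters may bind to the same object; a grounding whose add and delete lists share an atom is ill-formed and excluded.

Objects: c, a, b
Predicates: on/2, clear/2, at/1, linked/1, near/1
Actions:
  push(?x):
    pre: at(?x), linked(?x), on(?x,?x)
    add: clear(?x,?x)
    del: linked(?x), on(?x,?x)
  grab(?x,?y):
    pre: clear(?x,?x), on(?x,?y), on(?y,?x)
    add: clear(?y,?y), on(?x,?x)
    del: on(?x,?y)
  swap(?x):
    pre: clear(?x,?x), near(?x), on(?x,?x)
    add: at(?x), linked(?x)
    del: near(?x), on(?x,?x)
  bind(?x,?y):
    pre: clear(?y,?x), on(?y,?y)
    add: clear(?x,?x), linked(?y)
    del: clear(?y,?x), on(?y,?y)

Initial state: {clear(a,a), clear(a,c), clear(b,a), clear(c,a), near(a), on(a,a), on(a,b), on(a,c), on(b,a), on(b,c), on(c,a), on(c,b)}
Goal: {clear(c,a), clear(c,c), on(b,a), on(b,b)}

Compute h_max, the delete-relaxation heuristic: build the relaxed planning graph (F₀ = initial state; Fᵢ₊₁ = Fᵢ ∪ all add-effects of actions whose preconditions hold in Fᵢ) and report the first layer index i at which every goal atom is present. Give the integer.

F0 = init (12 atoms)
F1 = F0 ∪ {at(a), clear(b,b), clear(c,c), linked(a)}  (16 atoms)
F2 = F1 ∪ {on(b,b), on(c,c)}  (18 atoms)
goal ⊆ F2  ⇒  h_max = 2

2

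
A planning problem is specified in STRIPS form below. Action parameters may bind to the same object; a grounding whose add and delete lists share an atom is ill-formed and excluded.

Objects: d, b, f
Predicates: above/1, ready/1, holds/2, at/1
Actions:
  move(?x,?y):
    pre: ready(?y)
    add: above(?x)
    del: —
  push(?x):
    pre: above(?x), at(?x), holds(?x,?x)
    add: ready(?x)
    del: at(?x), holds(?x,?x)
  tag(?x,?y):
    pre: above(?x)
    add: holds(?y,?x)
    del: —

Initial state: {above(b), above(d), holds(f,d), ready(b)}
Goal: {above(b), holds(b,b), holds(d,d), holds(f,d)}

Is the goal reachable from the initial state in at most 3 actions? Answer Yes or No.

1. tag(d,d)  →  {above(b), above(d), holds(d,d), holds(f,d), ready(b)}
2. tag(b,b)  →  {above(b), above(d), holds(b,b), holds(d,d), holds(f,d), ready(b)}
optimal plan length = 2; 2 ≤ 3

Yes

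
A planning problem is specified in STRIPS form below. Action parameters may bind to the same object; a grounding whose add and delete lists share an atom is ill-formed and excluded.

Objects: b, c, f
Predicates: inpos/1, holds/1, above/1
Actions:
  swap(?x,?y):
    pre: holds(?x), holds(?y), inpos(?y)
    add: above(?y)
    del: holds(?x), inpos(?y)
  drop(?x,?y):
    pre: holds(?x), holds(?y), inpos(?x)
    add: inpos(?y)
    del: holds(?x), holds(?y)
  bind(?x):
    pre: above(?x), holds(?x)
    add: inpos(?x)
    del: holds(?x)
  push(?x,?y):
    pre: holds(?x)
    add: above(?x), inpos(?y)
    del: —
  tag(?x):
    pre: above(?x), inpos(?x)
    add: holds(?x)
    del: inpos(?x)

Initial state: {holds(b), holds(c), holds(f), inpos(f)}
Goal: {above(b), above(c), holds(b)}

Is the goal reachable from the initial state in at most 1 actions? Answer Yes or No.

No

1. push(b,b)  →  {above(b), holds(b), holds(c), holds(f), inpos(b), inpos(f)}
2. push(c,b)  →  {above(b), above(c), holds(b), holds(c), holds(f), inpos(b), inpos(f)}
optimal plan length = 2; 2 > 1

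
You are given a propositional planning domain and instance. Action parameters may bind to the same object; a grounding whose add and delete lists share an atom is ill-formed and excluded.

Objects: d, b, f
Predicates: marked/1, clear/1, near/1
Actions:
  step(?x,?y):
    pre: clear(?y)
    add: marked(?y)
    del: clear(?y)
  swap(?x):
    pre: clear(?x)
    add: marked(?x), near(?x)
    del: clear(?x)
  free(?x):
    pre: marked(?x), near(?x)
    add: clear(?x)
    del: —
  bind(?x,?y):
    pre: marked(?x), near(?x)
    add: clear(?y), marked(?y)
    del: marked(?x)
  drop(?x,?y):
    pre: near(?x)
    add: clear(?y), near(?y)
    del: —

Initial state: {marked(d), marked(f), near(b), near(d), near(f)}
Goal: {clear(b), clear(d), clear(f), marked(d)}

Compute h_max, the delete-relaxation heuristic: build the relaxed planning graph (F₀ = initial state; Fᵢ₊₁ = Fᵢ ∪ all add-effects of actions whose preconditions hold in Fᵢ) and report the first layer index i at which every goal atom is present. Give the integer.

F0 = init (5 atoms)
F1 = F0 ∪ {clear(b), clear(d), clear(f), marked(b)}  (9 atoms)
goal ⊆ F1  ⇒  h_max = 1

1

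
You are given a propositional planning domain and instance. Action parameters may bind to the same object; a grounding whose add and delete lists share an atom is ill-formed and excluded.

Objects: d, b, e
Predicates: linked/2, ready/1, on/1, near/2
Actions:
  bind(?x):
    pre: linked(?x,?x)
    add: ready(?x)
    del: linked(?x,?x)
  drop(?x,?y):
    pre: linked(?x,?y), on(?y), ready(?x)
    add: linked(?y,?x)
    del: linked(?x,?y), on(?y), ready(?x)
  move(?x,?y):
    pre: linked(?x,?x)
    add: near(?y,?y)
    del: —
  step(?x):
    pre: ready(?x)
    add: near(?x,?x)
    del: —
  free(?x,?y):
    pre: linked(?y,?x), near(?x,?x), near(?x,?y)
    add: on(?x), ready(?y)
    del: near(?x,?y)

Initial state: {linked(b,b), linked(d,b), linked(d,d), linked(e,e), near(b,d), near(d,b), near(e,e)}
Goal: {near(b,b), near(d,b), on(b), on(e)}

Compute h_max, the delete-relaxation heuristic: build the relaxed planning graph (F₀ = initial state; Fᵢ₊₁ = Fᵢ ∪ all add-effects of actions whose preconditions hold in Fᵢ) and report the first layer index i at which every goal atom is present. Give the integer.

2

F0 = init (7 atoms)
F1 = F0 ∪ {near(b,b), near(d,d), on(e), ready(b), ready(d), ready(e)}  (13 atoms)
F2 = F1 ∪ {on(b), on(d)}  (15 atoms)
goal ⊆ F2  ⇒  h_max = 2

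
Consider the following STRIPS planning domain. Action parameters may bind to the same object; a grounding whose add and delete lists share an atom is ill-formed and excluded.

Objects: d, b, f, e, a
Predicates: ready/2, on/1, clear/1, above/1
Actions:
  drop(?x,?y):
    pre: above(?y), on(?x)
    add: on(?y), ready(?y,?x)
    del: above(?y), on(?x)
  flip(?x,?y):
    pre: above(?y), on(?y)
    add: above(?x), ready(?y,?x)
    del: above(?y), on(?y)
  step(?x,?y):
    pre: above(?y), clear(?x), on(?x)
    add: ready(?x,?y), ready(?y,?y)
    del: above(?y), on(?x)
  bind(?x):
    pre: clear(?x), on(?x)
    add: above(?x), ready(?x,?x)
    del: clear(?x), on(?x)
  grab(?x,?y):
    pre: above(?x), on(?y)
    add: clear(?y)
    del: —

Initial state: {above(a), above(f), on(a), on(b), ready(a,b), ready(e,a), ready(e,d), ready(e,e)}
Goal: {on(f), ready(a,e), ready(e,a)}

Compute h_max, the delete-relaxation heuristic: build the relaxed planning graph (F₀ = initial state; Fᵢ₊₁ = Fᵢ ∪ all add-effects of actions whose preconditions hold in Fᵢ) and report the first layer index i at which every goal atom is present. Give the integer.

F0 = init (8 atoms)
F1 = F0 ∪ {above(b), above(d), above(e), clear(a), clear(b), on(f), ready(a,d), ready(a,e), ready(a,f), ready(f,a), ready(f,b)}  (19 atoms)
goal ⊆ F1  ⇒  h_max = 1

1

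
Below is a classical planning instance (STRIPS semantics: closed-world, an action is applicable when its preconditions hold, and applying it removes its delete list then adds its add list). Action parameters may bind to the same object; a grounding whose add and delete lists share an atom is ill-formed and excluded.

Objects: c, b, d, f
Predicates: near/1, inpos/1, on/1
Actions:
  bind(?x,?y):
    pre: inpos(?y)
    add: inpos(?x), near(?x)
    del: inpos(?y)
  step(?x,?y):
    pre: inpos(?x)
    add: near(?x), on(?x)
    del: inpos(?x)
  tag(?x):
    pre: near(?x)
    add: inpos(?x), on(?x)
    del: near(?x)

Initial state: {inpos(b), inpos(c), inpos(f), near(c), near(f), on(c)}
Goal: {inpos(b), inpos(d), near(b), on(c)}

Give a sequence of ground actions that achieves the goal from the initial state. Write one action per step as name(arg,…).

1. bind(b,c)  →  {inpos(b), inpos(f), near(b), near(c), near(f), on(c)}
2. bind(d,f)  →  {inpos(b), inpos(d), near(b), near(c), near(d), near(f), on(c)}

bind(b,c); bind(d,f)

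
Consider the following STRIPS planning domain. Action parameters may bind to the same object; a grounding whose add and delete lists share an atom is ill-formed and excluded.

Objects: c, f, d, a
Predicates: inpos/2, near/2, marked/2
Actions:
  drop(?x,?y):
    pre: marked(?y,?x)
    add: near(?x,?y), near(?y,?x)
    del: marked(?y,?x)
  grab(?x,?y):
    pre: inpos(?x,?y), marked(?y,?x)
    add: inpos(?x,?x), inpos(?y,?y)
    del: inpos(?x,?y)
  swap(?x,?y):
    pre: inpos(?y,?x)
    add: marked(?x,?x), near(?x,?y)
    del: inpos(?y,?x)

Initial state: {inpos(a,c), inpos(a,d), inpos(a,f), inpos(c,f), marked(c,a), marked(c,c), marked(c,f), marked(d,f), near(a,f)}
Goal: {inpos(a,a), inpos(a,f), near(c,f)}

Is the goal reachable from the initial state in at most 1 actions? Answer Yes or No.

1. drop(f,c)  →  {inpos(a,c), inpos(a,d), inpos(a,f), inpos(c,f), marked(c,a), marked(c,c), marked(d,f), near(a,f), near(c,f), near(f,c)}
2. grab(a,c)  →  {inpos(a,a), inpos(a,d), inpos(a,f), inpos(c,c), inpos(c,f), marked(c,a), marked(c,c), marked(d,f), near(a,f), near(c,f), near(f,c)}
optimal plan length = 2; 2 > 1

No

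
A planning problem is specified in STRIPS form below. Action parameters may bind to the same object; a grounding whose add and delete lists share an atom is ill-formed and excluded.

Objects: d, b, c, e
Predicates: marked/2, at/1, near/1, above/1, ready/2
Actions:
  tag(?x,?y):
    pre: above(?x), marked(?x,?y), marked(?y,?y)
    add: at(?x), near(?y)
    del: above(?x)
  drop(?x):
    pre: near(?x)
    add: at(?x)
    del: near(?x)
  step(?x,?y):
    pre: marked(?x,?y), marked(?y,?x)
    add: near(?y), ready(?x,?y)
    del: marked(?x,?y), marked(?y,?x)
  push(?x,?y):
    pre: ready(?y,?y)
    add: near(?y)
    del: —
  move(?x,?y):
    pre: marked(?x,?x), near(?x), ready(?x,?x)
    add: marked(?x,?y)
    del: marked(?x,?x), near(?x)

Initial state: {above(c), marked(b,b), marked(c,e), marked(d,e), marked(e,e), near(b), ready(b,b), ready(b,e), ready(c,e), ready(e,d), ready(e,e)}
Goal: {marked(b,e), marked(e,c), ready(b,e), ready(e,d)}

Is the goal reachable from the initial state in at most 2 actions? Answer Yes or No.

1. tag(c,e)  →  {at(c), marked(b,b), marked(c,e), marked(d,e), marked(e,e), near(b), near(e), ready(b,b), ready(b,e), ready(c,e), ready(e,d), ready(e,e)}
2. move(b,e)  →  {at(c), marked(b,e), marked(c,e), marked(d,e), marked(e,e), near(e), ready(b,b), ready(b,e), ready(c,e), ready(e,d), ready(e,e)}
3. move(e,c)  →  {at(c), marked(b,e), marked(c,e), marked(d,e), marked(e,c), ready(b,b), ready(b,e), ready(c,e), ready(e,d), ready(e,e)}
optimal plan length = 3; 3 > 2

No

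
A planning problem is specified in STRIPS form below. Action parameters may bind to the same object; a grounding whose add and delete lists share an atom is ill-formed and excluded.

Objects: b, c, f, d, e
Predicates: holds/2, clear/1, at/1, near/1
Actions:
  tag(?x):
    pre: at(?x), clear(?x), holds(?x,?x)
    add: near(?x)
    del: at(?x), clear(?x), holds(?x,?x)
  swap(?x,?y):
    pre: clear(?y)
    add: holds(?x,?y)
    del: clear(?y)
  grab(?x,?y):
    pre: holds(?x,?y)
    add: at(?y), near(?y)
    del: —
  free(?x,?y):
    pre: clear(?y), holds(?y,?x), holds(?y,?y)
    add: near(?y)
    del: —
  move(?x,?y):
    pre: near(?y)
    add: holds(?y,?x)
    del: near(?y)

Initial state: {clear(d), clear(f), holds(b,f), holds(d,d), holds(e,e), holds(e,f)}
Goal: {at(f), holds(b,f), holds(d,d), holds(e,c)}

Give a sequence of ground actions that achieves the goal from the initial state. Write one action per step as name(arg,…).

grab(b,f); grab(e,e); move(c,e)

1. grab(b,f)  →  {at(f), clear(d), clear(f), holds(b,f), holds(d,d), holds(e,e), holds(e,f), near(f)}
2. grab(e,e)  →  {at(e), at(f), clear(d), clear(f), holds(b,f), holds(d,d), holds(e,e), holds(e,f), near(e), near(f)}
3. move(c,e)  →  {at(e), at(f), clear(d), clear(f), holds(b,f), holds(d,d), holds(e,c), holds(e,e), holds(e,f), near(f)}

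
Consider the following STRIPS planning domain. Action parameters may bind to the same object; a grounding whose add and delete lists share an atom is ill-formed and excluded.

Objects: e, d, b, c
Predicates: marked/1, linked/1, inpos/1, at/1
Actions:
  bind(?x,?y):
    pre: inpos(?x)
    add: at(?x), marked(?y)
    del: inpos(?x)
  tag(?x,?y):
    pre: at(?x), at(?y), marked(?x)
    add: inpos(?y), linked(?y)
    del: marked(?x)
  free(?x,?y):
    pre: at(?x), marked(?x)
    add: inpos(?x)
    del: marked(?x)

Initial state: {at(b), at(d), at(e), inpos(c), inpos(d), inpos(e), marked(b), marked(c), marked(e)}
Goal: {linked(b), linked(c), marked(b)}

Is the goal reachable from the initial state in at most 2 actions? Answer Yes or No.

No

1. bind(c,e)  →  {at(b), at(c), at(d), at(e), inpos(d), inpos(e), marked(b), marked(c), marked(e)}
2. tag(e,b)  →  {at(b), at(c), at(d), at(e), inpos(b), inpos(d), inpos(e), linked(b), marked(b), marked(c)}
3. tag(c,c)  →  {at(b), at(c), at(d), at(e), inpos(b), inpos(c), inpos(d), inpos(e), linked(b), linked(c), marked(b)}
optimal plan length = 3; 3 > 2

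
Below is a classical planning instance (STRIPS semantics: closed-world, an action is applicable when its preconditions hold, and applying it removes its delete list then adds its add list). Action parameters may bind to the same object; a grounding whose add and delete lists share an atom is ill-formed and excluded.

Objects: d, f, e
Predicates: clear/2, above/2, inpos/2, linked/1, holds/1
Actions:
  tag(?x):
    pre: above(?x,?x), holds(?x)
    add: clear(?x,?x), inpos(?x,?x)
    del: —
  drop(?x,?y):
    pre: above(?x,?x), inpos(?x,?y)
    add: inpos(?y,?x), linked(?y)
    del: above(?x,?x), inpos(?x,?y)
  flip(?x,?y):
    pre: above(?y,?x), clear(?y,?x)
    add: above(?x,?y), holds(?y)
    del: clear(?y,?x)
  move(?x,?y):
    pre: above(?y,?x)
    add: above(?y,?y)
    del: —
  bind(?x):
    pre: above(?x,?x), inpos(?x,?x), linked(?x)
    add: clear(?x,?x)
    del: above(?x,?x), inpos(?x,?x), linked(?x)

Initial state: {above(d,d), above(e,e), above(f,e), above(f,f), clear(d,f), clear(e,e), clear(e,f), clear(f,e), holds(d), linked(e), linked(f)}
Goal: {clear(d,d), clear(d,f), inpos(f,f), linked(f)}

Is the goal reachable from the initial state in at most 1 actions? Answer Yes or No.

1. tag(d)  →  {above(d,d), above(e,e), above(f,e), above(f,f), clear(d,d), clear(d,f), clear(e,e), clear(e,f), clear(f,e), holds(d), inpos(d,d), linked(e), linked(f)}
2. flip(e,f)  →  {above(d,d), above(e,e), above(e,f), above(f,e), above(f,f), clear(d,d), clear(d,f), clear(e,e), clear(e,f), holds(d), holds(f), inpos(d,d), linked(e), linked(f)}
3. tag(f)  →  {above(d,d), above(e,e), above(e,f), above(f,e), above(f,f), clear(d,d), clear(d,f), clear(e,e), clear(e,f), clear(f,f), holds(d), holds(f), inpos(d,d), inpos(f,f), linked(e), linked(f)}
optimal plan length = 3; 3 > 1

No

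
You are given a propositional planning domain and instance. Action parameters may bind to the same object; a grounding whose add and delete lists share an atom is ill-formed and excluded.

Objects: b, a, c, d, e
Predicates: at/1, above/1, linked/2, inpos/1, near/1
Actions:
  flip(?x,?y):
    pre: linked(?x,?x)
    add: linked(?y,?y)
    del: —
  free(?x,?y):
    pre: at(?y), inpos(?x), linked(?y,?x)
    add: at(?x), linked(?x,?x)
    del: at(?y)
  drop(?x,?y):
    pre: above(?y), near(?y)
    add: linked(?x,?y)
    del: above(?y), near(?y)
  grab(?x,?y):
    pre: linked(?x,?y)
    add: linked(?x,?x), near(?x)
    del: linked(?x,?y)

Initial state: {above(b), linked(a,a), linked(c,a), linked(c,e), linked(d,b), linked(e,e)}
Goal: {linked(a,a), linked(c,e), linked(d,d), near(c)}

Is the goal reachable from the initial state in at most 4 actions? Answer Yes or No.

1. flip(a,d)  →  {above(b), linked(a,a), linked(c,a), linked(c,e), linked(d,b), linked(d,d), linked(e,e)}
2. grab(c,a)  →  {above(b), linked(a,a), linked(c,c), linked(c,e), linked(d,b), linked(d,d), linked(e,e), near(c)}
optimal plan length = 2; 2 ≤ 4

Yes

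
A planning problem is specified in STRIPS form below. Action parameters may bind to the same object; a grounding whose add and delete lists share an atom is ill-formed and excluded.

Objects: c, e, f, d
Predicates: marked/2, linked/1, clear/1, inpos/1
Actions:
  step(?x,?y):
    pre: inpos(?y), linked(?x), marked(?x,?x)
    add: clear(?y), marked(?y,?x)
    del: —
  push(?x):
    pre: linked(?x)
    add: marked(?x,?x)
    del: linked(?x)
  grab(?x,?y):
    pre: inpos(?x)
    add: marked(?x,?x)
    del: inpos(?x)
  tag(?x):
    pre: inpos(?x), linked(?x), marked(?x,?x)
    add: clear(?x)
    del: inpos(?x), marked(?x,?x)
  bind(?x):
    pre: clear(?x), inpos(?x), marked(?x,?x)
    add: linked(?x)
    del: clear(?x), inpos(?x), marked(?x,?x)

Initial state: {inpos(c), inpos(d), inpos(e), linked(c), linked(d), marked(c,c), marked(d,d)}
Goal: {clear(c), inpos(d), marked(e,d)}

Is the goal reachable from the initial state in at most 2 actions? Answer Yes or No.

Yes

1. step(c,c)  →  {clear(c), inpos(c), inpos(d), inpos(e), linked(c), linked(d), marked(c,c), marked(d,d)}
2. step(d,e)  →  {clear(c), clear(e), inpos(c), inpos(d), inpos(e), linked(c), linked(d), marked(c,c), marked(d,d), marked(e,d)}
optimal plan length = 2; 2 ≤ 2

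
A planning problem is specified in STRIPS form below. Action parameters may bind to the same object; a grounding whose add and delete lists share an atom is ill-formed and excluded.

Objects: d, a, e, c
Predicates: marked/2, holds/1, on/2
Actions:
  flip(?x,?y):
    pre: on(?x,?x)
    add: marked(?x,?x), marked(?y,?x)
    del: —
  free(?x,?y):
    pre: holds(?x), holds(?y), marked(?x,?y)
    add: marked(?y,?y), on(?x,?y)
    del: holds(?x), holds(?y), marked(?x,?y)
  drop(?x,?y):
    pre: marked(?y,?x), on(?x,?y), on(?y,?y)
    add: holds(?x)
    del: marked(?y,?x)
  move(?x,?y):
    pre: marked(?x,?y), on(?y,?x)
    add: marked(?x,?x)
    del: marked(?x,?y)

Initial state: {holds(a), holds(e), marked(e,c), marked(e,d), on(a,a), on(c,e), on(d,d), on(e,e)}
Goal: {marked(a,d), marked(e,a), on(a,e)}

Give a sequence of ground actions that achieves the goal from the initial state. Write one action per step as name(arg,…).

flip(d,a); flip(a,e); flip(e,a); free(a,e)

1. flip(d,a)  →  {holds(a), holds(e), marked(a,d), marked(d,d), marked(e,c), marked(e,d), on(a,a), on(c,e), on(d,d), on(e,e)}
2. flip(a,e)  →  {holds(a), holds(e), marked(a,a), marked(a,d), marked(d,d), marked(e,a), marked(e,c), marked(e,d), on(a,a), on(c,e), on(d,d), on(e,e)}
3. flip(e,a)  →  {holds(a), holds(e), marked(a,a), marked(a,d), marked(a,e), marked(d,d), marked(e,a), marked(e,c), marked(e,d), marked(e,e), on(a,a), on(c,e), on(d,d), on(e,e)}
4. free(a,e)  →  {marked(a,a), marked(a,d), marked(d,d), marked(e,a), marked(e,c), marked(e,d), marked(e,e), on(a,a), on(a,e), on(c,e), on(d,d), on(e,e)}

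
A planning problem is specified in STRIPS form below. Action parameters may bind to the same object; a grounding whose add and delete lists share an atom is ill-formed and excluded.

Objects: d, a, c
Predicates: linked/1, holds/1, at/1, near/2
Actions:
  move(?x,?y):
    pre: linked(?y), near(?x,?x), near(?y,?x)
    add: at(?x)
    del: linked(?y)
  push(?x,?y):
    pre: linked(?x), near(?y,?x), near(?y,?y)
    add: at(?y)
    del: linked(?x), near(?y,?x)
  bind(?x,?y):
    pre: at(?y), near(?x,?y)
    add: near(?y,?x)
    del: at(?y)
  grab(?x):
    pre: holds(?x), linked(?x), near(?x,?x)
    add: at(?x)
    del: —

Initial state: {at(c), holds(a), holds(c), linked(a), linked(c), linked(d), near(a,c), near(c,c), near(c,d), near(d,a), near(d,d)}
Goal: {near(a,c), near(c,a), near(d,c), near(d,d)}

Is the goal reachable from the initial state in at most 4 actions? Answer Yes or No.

1. move(d,d)  →  {at(c), at(d), holds(a), holds(c), linked(a), linked(c), near(a,c), near(c,c), near(c,d), near(d,a), near(d,d)}
2. bind(a,c)  →  {at(d), holds(a), holds(c), linked(a), linked(c), near(a,c), near(c,a), near(c,c), near(c,d), near(d,a), near(d,d)}
3. bind(c,d)  →  {holds(a), holds(c), linked(a), linked(c), near(a,c), near(c,a), near(c,c), near(c,d), near(d,a), near(d,c), near(d,d)}
optimal plan length = 3; 3 ≤ 4

Yes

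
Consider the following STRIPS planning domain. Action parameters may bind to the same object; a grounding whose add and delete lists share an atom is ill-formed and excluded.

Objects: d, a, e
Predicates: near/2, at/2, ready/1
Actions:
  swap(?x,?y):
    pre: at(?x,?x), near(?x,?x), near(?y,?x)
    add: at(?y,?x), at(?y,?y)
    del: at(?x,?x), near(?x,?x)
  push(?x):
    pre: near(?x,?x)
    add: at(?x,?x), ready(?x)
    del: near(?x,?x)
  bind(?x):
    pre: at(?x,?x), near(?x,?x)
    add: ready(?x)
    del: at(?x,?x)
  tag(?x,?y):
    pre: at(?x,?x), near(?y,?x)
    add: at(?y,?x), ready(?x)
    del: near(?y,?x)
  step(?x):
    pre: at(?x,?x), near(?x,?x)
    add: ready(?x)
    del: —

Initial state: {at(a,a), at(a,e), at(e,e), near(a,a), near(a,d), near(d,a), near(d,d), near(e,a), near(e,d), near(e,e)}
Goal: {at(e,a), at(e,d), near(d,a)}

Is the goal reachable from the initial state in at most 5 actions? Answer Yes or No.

1. swap(a,e)  →  {at(a,e), at(e,a), at(e,e), near(a,d), near(d,a), near(d,d), near(e,a), near(e,d), near(e,e)}
2. push(d)  →  {at(a,e), at(d,d), at(e,a), at(e,e), near(a,d), near(d,a), near(e,a), near(e,d), near(e,e), ready(d)}
3. tag(d,e)  →  {at(a,e), at(d,d), at(e,a), at(e,d), at(e,e), near(a,d), near(d,a), near(e,a), near(e,e), ready(d)}
optimal plan length = 3; 3 ≤ 5

Yes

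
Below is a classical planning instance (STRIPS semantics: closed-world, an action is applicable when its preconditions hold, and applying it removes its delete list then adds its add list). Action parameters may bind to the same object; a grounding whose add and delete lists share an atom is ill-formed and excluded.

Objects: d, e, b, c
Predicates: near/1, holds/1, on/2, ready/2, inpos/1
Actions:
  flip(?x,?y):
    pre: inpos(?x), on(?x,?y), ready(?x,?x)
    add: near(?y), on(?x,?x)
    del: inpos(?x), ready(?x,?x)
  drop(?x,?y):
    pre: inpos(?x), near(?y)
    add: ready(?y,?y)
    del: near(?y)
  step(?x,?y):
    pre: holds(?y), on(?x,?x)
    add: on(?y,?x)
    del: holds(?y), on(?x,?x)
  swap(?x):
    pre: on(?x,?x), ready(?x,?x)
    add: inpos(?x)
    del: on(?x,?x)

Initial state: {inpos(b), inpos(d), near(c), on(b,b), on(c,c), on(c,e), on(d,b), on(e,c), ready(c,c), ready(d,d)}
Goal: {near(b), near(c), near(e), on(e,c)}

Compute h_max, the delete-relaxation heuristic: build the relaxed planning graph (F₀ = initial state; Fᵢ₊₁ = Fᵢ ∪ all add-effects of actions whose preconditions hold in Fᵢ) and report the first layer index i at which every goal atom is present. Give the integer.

2

F0 = init (10 atoms)
F1 = F0 ∪ {inpos(c), near(b), on(d,d)}  (13 atoms)
F2 = F1 ∪ {near(d), near(e), ready(b,b)}  (16 atoms)
goal ⊆ F2  ⇒  h_max = 2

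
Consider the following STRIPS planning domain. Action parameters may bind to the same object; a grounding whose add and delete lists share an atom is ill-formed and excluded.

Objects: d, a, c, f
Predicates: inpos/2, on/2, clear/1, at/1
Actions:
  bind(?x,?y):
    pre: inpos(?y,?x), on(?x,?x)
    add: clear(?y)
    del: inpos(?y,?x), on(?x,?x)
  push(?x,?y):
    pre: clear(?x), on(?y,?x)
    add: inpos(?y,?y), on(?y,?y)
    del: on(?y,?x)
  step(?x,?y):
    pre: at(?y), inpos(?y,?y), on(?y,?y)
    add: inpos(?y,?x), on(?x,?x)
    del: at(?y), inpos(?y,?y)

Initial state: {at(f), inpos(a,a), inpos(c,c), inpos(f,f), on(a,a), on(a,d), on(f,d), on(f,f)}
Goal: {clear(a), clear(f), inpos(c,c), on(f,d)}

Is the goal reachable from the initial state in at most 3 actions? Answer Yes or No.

Yes

1. bind(a,a)  →  {at(f), clear(a), inpos(c,c), inpos(f,f), on(a,d), on(f,d), on(f,f)}
2. bind(f,f)  →  {at(f), clear(a), clear(f), inpos(c,c), on(a,d), on(f,d)}
optimal plan length = 2; 2 ≤ 3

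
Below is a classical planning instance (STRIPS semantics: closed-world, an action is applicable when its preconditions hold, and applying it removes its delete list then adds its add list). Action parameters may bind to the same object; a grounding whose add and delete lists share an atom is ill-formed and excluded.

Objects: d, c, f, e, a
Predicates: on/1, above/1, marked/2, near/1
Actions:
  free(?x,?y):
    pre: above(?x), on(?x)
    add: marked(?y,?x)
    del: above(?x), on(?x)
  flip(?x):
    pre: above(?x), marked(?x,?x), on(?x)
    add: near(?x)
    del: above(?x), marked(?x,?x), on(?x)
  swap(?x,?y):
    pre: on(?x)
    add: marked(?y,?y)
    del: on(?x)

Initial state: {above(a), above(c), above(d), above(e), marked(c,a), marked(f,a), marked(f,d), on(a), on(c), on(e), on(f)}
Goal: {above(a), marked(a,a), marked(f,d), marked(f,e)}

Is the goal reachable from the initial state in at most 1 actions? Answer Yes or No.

1. free(e,f)  →  {above(a), above(c), above(d), marked(c,a), marked(f,a), marked(f,d), marked(f,e), on(a), on(c), on(f)}
2. swap(c,a)  →  {above(a), above(c), above(d), marked(a,a), marked(c,a), marked(f,a), marked(f,d), marked(f,e), on(a), on(f)}
optimal plan length = 2; 2 > 1

No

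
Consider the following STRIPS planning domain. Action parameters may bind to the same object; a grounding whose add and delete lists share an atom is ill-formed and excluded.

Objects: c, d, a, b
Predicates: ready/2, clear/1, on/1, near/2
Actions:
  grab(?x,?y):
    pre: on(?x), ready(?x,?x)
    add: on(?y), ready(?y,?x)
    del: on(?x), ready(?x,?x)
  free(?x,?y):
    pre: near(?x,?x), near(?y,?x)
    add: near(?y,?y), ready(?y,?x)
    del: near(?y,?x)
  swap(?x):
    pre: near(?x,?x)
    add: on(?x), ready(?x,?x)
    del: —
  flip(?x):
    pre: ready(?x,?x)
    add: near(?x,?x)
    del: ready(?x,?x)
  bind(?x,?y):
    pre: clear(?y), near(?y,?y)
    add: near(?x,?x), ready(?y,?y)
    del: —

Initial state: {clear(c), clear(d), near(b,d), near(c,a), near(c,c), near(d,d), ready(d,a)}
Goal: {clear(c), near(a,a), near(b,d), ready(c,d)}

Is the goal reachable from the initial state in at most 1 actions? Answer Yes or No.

No

1. swap(d)  →  {clear(c), clear(d), near(b,d), near(c,a), near(c,c), near(d,d), on(d), ready(d,a), ready(d,d)}
2. grab(d,c)  →  {clear(c), clear(d), near(b,d), near(c,a), near(c,c), near(d,d), on(c), ready(c,d), ready(d,a)}
3. bind(a,c)  →  {clear(c), clear(d), near(a,a), near(b,d), near(c,a), near(c,c), near(d,d), on(c), ready(c,c), ready(c,d), ready(d,a)}
optimal plan length = 3; 3 > 1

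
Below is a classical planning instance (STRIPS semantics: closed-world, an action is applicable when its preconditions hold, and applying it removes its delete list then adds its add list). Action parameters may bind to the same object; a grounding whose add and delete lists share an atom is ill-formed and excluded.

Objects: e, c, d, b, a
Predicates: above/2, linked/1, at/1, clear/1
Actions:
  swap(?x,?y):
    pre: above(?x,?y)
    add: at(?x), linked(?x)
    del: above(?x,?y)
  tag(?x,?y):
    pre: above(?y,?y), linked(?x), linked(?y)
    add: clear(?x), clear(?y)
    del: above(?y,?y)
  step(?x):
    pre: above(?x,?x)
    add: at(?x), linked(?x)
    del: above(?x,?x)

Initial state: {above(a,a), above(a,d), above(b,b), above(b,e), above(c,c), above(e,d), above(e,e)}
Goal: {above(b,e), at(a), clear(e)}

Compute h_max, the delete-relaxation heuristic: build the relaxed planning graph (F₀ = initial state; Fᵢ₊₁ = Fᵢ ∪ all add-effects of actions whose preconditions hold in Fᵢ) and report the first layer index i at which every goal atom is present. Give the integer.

2

F0 = init (7 atoms)
F1 = F0 ∪ {at(a), at(b), at(c), at(e), linked(a), linked(b), linked(c), linked(e)}  (15 atoms)
F2 = F1 ∪ {clear(a), clear(b), clear(c), clear(e)}  (19 atoms)
goal ⊆ F2  ⇒  h_max = 2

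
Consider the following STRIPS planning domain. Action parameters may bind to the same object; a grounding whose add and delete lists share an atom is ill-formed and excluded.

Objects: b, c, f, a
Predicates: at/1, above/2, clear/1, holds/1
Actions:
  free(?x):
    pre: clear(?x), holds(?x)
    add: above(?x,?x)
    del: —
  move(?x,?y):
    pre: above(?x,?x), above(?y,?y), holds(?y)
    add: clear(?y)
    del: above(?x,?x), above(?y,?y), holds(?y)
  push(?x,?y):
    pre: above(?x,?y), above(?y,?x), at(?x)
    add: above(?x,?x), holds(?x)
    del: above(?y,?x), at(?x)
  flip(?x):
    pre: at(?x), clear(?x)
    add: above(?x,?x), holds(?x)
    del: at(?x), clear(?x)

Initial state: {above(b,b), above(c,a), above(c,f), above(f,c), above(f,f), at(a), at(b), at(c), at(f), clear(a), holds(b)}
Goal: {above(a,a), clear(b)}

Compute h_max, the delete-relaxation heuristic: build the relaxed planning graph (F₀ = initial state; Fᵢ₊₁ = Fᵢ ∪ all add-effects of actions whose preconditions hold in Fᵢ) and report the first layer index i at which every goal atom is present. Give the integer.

1

F0 = init (11 atoms)
F1 = F0 ∪ {above(a,a), above(c,c), clear(b), holds(a), holds(c), holds(f)}  (17 atoms)
goal ⊆ F1  ⇒  h_max = 1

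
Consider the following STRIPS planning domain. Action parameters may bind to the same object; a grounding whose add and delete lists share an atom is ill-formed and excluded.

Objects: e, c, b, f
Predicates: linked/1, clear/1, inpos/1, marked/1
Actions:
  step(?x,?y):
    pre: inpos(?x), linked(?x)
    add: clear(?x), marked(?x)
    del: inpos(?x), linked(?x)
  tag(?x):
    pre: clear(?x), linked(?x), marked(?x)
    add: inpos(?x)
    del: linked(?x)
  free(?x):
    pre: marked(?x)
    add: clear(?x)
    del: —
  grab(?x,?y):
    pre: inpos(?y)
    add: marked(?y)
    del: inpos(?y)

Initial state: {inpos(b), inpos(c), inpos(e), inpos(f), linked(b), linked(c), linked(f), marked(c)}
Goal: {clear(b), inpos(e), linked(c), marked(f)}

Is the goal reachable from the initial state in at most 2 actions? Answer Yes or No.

Yes

1. step(b,e)  →  {clear(b), inpos(c), inpos(e), inpos(f), linked(c), linked(f), marked(b), marked(c)}
2. step(f,e)  →  {clear(b), clear(f), inpos(c), inpos(e), linked(c), marked(b), marked(c), marked(f)}
optimal plan length = 2; 2 ≤ 2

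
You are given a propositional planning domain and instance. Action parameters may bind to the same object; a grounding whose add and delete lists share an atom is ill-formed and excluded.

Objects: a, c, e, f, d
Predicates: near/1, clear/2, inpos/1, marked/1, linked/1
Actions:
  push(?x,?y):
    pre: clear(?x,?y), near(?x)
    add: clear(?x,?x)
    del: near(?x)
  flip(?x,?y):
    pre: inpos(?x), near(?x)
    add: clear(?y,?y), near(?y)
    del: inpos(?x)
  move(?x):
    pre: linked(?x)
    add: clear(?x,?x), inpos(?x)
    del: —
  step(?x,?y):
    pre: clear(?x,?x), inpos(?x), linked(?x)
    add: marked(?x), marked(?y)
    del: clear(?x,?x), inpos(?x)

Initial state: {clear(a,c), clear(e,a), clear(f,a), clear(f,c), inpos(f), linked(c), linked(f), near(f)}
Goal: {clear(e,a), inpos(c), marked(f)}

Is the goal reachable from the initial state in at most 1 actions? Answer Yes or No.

1. push(f,a)  →  {clear(a,c), clear(e,a), clear(f,a), clear(f,c), clear(f,f), inpos(f), linked(c), linked(f)}
2. move(c)  →  {clear(a,c), clear(c,c), clear(e,a), clear(f,a), clear(f,c), clear(f,f), inpos(c), inpos(f), linked(c), linked(f)}
3. step(f,a)  →  {clear(a,c), clear(c,c), clear(e,a), clear(f,a), clear(f,c), inpos(c), linked(c), linked(f), marked(a), marked(f)}
optimal plan length = 3; 3 > 1

No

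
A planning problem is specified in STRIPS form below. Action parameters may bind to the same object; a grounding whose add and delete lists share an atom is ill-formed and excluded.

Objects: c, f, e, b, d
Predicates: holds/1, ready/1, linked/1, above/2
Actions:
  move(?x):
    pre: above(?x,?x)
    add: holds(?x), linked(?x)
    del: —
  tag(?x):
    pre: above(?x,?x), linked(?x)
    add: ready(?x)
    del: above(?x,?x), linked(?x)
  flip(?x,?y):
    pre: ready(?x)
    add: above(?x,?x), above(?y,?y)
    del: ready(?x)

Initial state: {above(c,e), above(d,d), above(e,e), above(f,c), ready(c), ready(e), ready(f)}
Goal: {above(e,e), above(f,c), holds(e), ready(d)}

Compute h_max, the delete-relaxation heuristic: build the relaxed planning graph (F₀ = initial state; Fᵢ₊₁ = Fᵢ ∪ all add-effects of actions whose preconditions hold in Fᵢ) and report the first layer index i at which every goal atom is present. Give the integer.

F0 = init (7 atoms)
F1 = F0 ∪ {above(b,b), above(c,c), above(f,f), holds(d), holds(e), linked(d), linked(e)}  (14 atoms)
F2 = F1 ∪ {holds(b), holds(c), holds(f), linked(b), linked(c), linked(f), ready(d)}  (21 atoms)
goal ⊆ F2  ⇒  h_max = 2

2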